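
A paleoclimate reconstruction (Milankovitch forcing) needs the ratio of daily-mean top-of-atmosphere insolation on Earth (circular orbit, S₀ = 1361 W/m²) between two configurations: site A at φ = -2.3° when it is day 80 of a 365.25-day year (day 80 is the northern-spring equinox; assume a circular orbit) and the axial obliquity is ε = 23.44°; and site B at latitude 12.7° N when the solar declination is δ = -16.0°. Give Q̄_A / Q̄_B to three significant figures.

Q̄_A / Q̄_B ≈ 1.18

— Configuration A (φ=-2.3°):
Solar longitude: λ_s = 360° × (80 − 80)/365.25 = 0.000°.
sin δ = sin 23.44° × sin 0.000° = 0.00000, so δ = +0.000°.
cos H₀ = −tan(-2.3°) tan(+0.000°) = 0.0000, H₀ = 1.5708 rad.
Bracket: H₀ sin φ sin δ + cos φ cos δ sin H₀ = 1.5708×-0.04013×0.00000 + 0.99919×1.00000×1.00000 = -0.000000 + 0.999190 = 0.999190.
Q̄ = (S₀/π) × [bracket] = (1361/π) × 0.999190 = 432.87 W/m².
— Configuration B (φ=+12.7°):
cos H₀ = −tan(+12.7°) tan(-16.000°) = 0.0646, H₀ = 1.5061 rad.
Bracket: H₀ sin φ sin δ + cos φ cos δ sin H₀ = 1.5061×0.21985×-0.27564 + 0.97553×0.96126×0.99791 = -0.091269 + 0.935778 = 0.844509.
Q̄ = (S₀/π) × [bracket] = (1361/π) × 0.844509 = 365.86 W/m².
Ratio Q̄_A / Q̄_B = 432.87 / 365.86 = 1.183.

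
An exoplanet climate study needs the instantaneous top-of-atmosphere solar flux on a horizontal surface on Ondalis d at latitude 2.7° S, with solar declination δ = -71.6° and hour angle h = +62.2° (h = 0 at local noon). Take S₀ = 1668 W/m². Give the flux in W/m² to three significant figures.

320 W/m²

cos θ_z = sin φ sin δ + cos φ cos δ cos h = 0.044698 + 0.147051 = 0.191749.
Flux = S₀ · cos θ_z = 1668 × 0.191749 = 319.8 W/m².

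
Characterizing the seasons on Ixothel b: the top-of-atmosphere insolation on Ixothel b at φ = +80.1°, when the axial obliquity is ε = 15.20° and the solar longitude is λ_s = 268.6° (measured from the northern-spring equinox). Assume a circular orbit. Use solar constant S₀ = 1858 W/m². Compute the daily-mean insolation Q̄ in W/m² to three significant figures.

Q̄ ≈ 0.00 W/m²

Solar declination: sin δ = sin ε · sin λ_s = sin 15.20° × sin 268.6° = -0.26211, so δ = -15.195°.
cos H₀ = −tan(+80.1°) tan(-15.195°) = 1.5562 ≥ 1 ⇒ polar night, H₀ = 0 and Q̄ = 0.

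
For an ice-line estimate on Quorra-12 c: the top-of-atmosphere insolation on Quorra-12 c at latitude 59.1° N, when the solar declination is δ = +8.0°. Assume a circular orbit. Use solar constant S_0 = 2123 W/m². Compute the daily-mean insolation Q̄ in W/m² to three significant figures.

Q̄ ≈ 480 W/m²

cos h₀ = −tan(+59.1°) tan(+8.000°) = -0.2348, h₀ = 1.8078 rad.
Bracket: h₀ sin ϕ sin δ + cos ϕ cos δ sin h₀ = 1.8078×0.85806×0.13917 + 0.51354×0.99027×0.97204 = 0.215881 + 0.494324 = 0.710205.
Q̄ = (S_0/π) × [bracket] = (2123/π) × 0.710205 = 479.9 W/m².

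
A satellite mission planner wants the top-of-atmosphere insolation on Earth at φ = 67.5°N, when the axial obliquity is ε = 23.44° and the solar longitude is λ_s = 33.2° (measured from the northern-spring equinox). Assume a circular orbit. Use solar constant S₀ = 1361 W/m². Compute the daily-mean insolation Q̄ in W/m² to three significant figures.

Solar declination: sin δ = sin ε · sin λ_s = sin 23.44° × sin 33.2° = 0.21781, so δ = +12.581°.
cos H₀ = −tan(+67.5°) tan(+12.581°) = -0.5388, H₀ = 2.1398 rad.
Bracket: H₀ sin φ sin δ + cos φ cos δ sin H₀ = 2.1398×0.92388×0.21781 + 0.38268×0.97599×0.84244 = 0.430593 + 0.314644 = 0.745237.
Q̄ = (S₀/π) × [bracket] = (1361/π) × 0.745237 = 322.9 W/m².

Q̄ ≈ 323 W/m²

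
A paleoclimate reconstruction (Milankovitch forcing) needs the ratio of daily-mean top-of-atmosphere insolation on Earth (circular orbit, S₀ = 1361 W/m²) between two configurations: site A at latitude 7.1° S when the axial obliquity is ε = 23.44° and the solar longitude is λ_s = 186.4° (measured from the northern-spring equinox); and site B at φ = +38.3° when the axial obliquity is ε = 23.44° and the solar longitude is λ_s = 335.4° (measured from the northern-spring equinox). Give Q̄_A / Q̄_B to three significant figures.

— Configuration A (φ=-7.1°):
Solar declination: sin δ = sin ε · sin λ_s = sin 23.44° × sin 186.4° = -0.04434, so δ = -2.541°.
cos H₀ = −tan(-7.1°) tan(-2.541°) = -0.0055, H₀ = 1.5763 rad.
Bracket: H₀ sin φ sin δ + cos φ cos δ sin H₀ = 1.5763×-0.12360×-0.04434 + 0.99233×0.99902×0.99998 = 0.008639 + 0.991338 = 0.999977.
Q̄ = (S₀/π) × [bracket] = (1361/π) × 0.999977 = 433.21 W/m².
— Configuration B (φ=+38.3°):
Solar declination: sin δ = sin ε · sin λ_s = sin 23.44° × sin 335.4° = -0.16559, so δ = -9.532°.
cos H₀ = −tan(+38.3°) tan(-9.532°) = 0.1326, H₀ = 1.4378 rad.
Bracket: H₀ sin φ sin δ + cos φ cos δ sin H₀ = 1.4378×0.61978×-0.16559 + 0.78478×0.98619×0.99117 = -0.147561 + 0.767108 = 0.619547.
Q̄ = (S₀/π) × [bracket] = (1361/π) × 0.619547 = 268.40 W/m².
Ratio Q̄_A / Q̄_B = 433.21 / 268.40 = 1.614.

Q̄_A / Q̄_B ≈ 1.61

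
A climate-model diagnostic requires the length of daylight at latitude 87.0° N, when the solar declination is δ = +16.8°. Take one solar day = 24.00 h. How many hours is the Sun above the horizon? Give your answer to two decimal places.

Sunrise equation: cos H₀ = −tan φ · tan δ = -5.7609 ≤ −1, so the Sun never sets (polar day) and H₀ = π.
Daylight = 2H₀/(2π) × 24.00 h = (3.1416/π) × 24.00 = 24.00 h.

24.00 h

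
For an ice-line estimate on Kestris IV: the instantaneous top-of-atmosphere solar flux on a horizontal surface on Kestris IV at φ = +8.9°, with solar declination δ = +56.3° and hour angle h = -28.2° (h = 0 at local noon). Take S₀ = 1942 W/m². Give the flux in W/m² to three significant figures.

cos θ_z = sin φ sin δ + cos φ cos δ cos h = 0.128712 + 0.483099 = 0.611811.
Flux = S₀ · cos θ_z = 1942 × 0.611811 = 1188 W/m².

1.19e+03 W/m²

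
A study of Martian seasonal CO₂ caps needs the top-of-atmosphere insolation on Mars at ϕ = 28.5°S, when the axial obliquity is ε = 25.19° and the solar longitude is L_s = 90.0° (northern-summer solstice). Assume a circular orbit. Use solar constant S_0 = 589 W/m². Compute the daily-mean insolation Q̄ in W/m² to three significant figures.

Solar declination: sin δ = sin ε · sin L_s = sin 25.19° × sin 90.0° = 0.42562, so δ = +25.190°.
cos h₀ = −tan(-28.5°) tan(+25.190°) = 0.2554, h₀ = 1.3126 rad.
Bracket: h₀ sin ϕ sin δ + cos ϕ cos δ sin h₀ = 1.3126×-0.47716×0.42562 + 0.87882×0.90490×0.96684 = -0.266574 + 0.768874 = 0.502300.
Q̄ = (S_0/π) × [bracket] = (589/π) × 0.502300 = 94.17 W/m².

Q̄ ≈ 94.2 W/m²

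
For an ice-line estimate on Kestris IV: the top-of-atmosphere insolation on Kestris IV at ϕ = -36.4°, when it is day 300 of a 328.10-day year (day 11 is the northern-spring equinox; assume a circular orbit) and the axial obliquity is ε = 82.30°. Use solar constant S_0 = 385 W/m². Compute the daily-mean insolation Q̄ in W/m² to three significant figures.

Q̄ ≈ 167 W/m²

Solar longitude: L_s = 360° × (300 − 11)/328.10 = 317.098°.
sin δ = sin 82.30° × sin 317.098° = -0.67460, so δ = -42.423°.
cos h₀ = −tan(-36.4°) tan(-42.423°) = -0.6738, h₀ = 2.3101 rad.
Bracket: h₀ sin ϕ sin δ + cos ϕ cos δ sin h₀ = 2.3101×-0.59342×-0.67460 + 0.80489×0.73818×0.73895 = 0.924782 + 0.439050 = 1.363832.
Q̄ = (S_0/π) × [bracket] = (385/π) × 1.363832 = 167.1 W/m².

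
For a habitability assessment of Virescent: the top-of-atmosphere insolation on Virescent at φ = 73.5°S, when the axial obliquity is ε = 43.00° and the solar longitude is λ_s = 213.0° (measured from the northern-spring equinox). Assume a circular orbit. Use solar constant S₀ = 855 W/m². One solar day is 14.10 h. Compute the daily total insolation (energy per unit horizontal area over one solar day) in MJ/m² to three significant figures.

Solar declination: sin δ = sin ε · sin λ_s = sin 43.00° × sin 213.0° = -0.37144, so δ = -21.805°.
cos H₀ = −tan(-73.5°) tan(-21.805°) = -1.3506 ≤ −1 ⇒ polar day, H₀ = π.
Bracket: H₀ sin φ sin δ + cos φ cos δ sin H₀ = 3.1416×-0.95882×-0.37144 + 0.28402×0.92846×0.00000 = 1.118862 + 0.000000 = 1.118862.
Q̄ = (S₀/π) × [bracket] = (855/π) × 1.118862 = 304.50 W/m².
Daily total = Q̄ × 14.10 h × 3600 s/h = 304.50 × 14.10 × 3600 / 10⁶ = 15.46 MJ/m².

15.5 MJ/m²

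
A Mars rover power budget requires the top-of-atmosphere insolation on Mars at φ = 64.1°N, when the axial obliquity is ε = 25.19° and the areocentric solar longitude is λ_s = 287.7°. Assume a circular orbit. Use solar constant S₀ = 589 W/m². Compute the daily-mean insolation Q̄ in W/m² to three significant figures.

sin δ = sin 25.19° × sin 287.7° = -0.40547, so δ = -23.921°.
cos H₀ = −tan(+64.1°) tan(-23.921°) = 0.9135, H₀ = 0.4190 rad.
Bracket: H₀ sin φ sin δ + cos φ cos δ sin H₀ = 0.4190×0.89956×-0.40547 + 0.43680×0.91411×0.40683 = -0.152828 + 0.162440 = 0.009612.
Q̄ = (S₀/π) × [bracket] = (589/π) × 0.009612 = 1.802 W/m².

Q̄ ≈ 1.80 W/m²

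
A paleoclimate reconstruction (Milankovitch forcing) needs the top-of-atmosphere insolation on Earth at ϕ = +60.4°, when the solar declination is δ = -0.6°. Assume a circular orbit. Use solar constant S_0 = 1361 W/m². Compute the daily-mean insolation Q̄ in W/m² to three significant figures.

cos h₀ = −tan(+60.4°) tan(-0.600°) = 0.0184, h₀ = 1.5524 rad.
Bracket: h₀ sin ϕ sin δ + cos ϕ cos δ sin h₀ = 1.5524×0.86949×-0.01047 + 0.49394×0.99995×0.99983 = -0.014132 + 0.493831 = 0.479699.
Q̄ = (S_0/π) × [bracket] = (1361/π) × 0.479699 = 207.8 W/m².

Q̄ ≈ 208 W/m²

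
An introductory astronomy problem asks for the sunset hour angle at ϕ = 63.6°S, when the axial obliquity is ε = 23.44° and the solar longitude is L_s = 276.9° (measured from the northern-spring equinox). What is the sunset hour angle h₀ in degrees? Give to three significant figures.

Solar declination: sin δ = sin ε · sin L_s = sin 23.44° × sin 276.9° = -0.39491, so δ = -23.260°.
cos h₀ = −tan ϕ · tan δ = −tan(-63.6°) × tan(-23.260°) = -0.8659, so h₀ = 2.6178 rad = 149.99°.

h₀ = 150°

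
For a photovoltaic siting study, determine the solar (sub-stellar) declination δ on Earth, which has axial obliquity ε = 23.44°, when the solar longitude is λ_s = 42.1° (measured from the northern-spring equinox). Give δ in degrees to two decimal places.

sin δ = sin ε · sin λ_s = sin 23.44° × sin 42.1° = 0.266688.
δ = arcsin(0.266688) = +15.47°.

δ = +15.47°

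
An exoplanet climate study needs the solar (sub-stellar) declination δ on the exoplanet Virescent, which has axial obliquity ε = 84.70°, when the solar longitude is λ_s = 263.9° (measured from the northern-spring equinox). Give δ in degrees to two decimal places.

δ = -81.93°

sin δ = sin ε · sin λ_s = sin 84.70° × sin 263.9° = -0.990087.
δ = arcsin(-0.990087) = -81.93°.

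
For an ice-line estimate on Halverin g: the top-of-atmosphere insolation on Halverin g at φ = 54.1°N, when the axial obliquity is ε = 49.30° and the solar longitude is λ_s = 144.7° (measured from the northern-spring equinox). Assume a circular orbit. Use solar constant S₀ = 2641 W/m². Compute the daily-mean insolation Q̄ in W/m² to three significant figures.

Q̄ ≈ 1.02e+03 W/m²

Solar declination: sin δ = sin ε · sin λ_s = sin 49.30° × sin 144.7° = 0.43809, so δ = +25.982°.
cos H₀ = −tan(+54.1°) tan(+25.982°) = -0.6732, H₀ = 2.3094 rad.
Bracket: H₀ sin φ sin δ + cos φ cos δ sin H₀ = 2.3094×0.81004×0.43809 + 0.58637×0.89893×0.73942 = 0.819538 + 0.389752 = 1.209290.
Q̄ = (S₀/π) × [bracket] = (2641/π) × 1.209290 = 1017 W/m².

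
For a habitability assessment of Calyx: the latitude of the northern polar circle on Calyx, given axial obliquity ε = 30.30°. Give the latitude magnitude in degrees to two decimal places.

The polar circle is the lowest latitude that experiences at least one full rotation of continuous daylight at the northern-summer solstice; it lies at |ϕ| = 90° − ε = 90° − 30.30° = 59.70°.

59.70°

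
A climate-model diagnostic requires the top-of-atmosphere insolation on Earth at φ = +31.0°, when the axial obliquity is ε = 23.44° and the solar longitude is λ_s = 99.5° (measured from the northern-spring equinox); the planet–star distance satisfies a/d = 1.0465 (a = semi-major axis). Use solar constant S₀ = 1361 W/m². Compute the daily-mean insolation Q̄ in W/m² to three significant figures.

Q̄ ≈ 537 W/m²

Solar declination: sin δ = sin ε · sin λ_s = sin 23.44° × sin 99.5° = 0.39233, so δ = +23.100°.
cos H₀ = −tan(+31.0°) tan(+23.100°) = -0.2563, H₀ = 1.8300 rad.
Bracket: H₀ sin φ sin δ + cos φ cos δ sin H₀ = 1.8300×0.51504×0.39233 + 0.85717×0.91982×0.96660 = 0.369780 + 0.762108 = 1.131888.
Inverse-square distance factor (a/d)² = 1.0465² = 1.095162.
Q̄ = (S₀/π) × 1.095162 × [bracket] = (1361/π) × 1.095162 × 1.131888 = 537.0 W/m².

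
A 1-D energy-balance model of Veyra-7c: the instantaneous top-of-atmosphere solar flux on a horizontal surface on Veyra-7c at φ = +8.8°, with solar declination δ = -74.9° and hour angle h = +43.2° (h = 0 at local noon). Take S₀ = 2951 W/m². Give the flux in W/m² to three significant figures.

118 W/m²

cos θ_z = sin φ sin δ + cos φ cos δ cos h = -0.147704 + 0.187664 = 0.039960.
Flux = S₀ · cos θ_z = 2951 × 0.039960 = 117.9 W/m².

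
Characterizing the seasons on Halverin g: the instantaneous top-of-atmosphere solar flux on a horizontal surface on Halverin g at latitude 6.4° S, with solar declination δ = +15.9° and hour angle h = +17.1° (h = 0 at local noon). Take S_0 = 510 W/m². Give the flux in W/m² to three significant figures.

450 W/m²

cos θ_z = sin ϕ sin δ + cos ϕ cos δ cos h = -0.030538 + 0.913497 = 0.882959.
Flux = S_0 · cos θ_z = 510 × 0.882959 = 450.3 W/m².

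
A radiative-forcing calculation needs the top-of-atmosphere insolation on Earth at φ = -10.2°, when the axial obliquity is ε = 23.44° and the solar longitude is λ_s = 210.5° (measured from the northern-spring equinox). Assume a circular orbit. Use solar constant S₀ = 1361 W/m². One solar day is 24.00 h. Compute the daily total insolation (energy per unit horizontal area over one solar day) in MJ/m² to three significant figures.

38.2 MJ/m²

Solar declination: sin δ = sin ε · sin λ_s = sin 23.44° × sin 210.5° = -0.20189, so δ = -11.648°.
cos H₀ = −tan(-10.2°) tan(-11.648°) = -0.0371, H₀ = 1.6079 rad.
Bracket: H₀ sin φ sin δ + cos φ cos δ sin H₀ = 1.6079×-0.17708×-0.20189 + 0.98420×0.97941×0.99931 = 0.057484 + 0.963270 = 1.020754.
Q̄ = (S₀/π) × [bracket] = (1361/π) × 1.020754 = 442.21 W/m².
Daily total = Q̄ × 24.00 h × 3600 s/h = 442.21 × 24.00 × 3600 / 10⁶ = 38.21 MJ/m².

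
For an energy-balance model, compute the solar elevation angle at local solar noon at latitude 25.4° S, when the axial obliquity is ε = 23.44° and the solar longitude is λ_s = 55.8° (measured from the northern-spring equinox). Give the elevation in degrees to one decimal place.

45.4°

Solar declination: sin δ = sin ε · sin λ_s = sin 23.44° × sin 55.8° = 0.32900, so δ = +19.208°.
At local noon the hour angle is zero, so the zenith angle equals |φ − δ| = |-25.4° − (+19.208°)| = 44.608°.
Elevation = 90° − 44.608° = 45.4°.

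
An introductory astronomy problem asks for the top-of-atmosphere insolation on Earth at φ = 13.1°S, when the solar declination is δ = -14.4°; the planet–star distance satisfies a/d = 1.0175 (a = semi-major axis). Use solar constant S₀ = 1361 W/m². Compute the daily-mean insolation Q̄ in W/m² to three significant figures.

Q̄ ≈ 464 W/m²

cos H₀ = −tan(-13.1°) tan(-14.400°) = -0.0597, H₀ = 1.6306 rad.
Bracket: H₀ sin φ sin δ + cos φ cos δ sin H₀ = 1.6306×-0.22665×-0.24869 + 0.97398×0.96858×0.99821 = 0.091910 + 0.941689 = 1.033599.
Inverse-square distance factor (a/d)² = 1.0175² = 1.035306.
Q̄ = (S₀/π) × 1.035306 × [bracket] = (1361/π) × 1.035306 × 1.033599 = 463.6 W/m².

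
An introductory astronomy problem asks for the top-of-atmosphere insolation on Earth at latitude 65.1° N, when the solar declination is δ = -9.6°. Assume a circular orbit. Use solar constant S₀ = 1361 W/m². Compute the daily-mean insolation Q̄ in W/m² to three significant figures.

Q̄ ≈ 89.0 W/m²

cos H₀ = −tan(+65.1°) tan(-9.600°) = 0.3644, H₀ = 1.1978 rad.
Bracket: H₀ sin φ sin δ + cos φ cos δ sin H₀ = 1.1978×0.90704×-0.16677 + 0.42104×0.98600×0.93125 = -0.181188 + 0.386604 = 0.205416.
Q̄ = (S₀/π) × [bracket] = (1361/π) × 0.205416 = 88.99 W/m².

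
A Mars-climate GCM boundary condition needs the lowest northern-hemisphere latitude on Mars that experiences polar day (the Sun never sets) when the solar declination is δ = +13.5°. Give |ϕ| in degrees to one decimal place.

Polar day requires cos h₀ = −tan ϕ tan δ ≤ −1, i.e. tan ϕ tan δ ≥ 1.
The boundary is |tan ϕ| · |tan δ| = 1, so |ϕ| = 90° − |δ| = 90° − 13.5° = 76.5° in the northern hemisphere.

|ϕ| = 76.5°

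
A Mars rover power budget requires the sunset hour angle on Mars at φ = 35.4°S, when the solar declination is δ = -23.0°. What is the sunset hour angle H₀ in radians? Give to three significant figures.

H₀ = 1.88 rad

cos H₀ = −tan φ · tan δ = −tan(-35.4°) × tan(-23.000°) = -0.3017, so H₀ = 1.8772 rad = 107.56°.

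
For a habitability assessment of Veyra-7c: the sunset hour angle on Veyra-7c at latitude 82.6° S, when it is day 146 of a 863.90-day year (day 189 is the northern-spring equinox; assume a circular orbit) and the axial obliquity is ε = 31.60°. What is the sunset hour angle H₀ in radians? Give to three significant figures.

Solar longitude: λ_s = 360° × (146 − 189)/863.90 = -17.919°, i.e. -17.919° + 360° = 342.081°.
sin δ = sin 31.60° × sin 342.081° = -0.16121, so δ = -9.277°.
Sunrise equation: cos H₀ = −tan φ · tan δ = -1.2577 ≤ −1, so the host star never sets (polar day) and H₀ = π.

H₀ = 3.14 rad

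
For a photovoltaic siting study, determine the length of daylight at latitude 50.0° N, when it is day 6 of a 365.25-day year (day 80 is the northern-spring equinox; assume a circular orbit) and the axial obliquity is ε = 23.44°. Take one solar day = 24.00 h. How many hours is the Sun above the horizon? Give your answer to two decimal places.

Solar longitude: L_s = 360° × (6 − 80)/365.25 = -72.936°, i.e. -72.936° + 360° = 287.064°.
sin δ = sin 23.44° × sin 287.064° = -0.38028, so δ = -22.351°.
cos h₀ = −tan ϕ · tan δ = −tan(+50.0°) × tan(-22.351°) = 0.4900, so h₀ = 1.0587 rad = 60.66°.
Daylight = 2h₀/(2π) × 24.00 h = (1.0587/π) × 24.00 = 8.09 h.

8.09 h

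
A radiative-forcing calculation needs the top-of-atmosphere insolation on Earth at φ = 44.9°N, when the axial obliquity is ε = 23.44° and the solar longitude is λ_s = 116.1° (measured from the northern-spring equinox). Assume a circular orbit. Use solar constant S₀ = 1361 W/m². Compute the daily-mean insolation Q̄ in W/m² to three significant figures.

Solar declination: sin δ = sin ε · sin λ_s = sin 23.44° × sin 116.1° = 0.35723, so δ = +20.930°.
cos H₀ = −tan(+44.9°) tan(+20.930°) = -0.3811, H₀ = 1.9618 rad.
Bracket: H₀ sin φ sin δ + cos φ cos δ sin H₀ = 1.9618×0.70587×0.35723 + 0.70834×0.93402×0.92452 = 0.494683 + 0.611666 = 1.106349.
Q̄ = (S₀/π) × [bracket] = (1361/π) × 1.106349 = 479.3 W/m².

Q̄ ≈ 479 W/m²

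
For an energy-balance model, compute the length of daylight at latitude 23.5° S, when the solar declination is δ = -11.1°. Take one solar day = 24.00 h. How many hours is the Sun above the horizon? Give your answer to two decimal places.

cos h₀ = −tan ϕ · tan δ = −tan(-23.5°) × tan(-11.100°) = -0.0853, so h₀ = 1.6562 rad = 94.89°.
Daylight = 2h₀/(2π) × 24.00 h = (1.6562/π) × 24.00 = 12.65 h.

12.65 h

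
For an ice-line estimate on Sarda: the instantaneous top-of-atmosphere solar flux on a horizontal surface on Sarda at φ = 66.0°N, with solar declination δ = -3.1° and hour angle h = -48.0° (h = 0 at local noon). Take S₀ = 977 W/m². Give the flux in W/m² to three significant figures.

cos θ_z = sin φ sin δ + cos φ cos δ cos h = -0.049403 + 0.271762 = 0.222359.
Flux = S₀ · cos θ_z = 977 × 0.222359 = 217.2 W/m².

217 W/m²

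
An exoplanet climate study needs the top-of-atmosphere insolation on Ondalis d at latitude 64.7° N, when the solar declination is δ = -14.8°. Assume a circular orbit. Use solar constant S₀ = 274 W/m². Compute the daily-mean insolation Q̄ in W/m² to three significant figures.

Q̄ ≈ 10.2 W/m²

cos H₀ = −tan(+64.7°) tan(-14.800°) = 0.5589, H₀ = 0.9777 rad.
Bracket: H₀ sin φ sin δ + cos φ cos δ sin H₀ = 0.9777×0.90408×-0.25545 + 0.42736×0.96682×0.82921 = -0.225797 + 0.342613 = 0.116816.
Q̄ = (S₀/π) × [bracket] = (274/π) × 0.116816 = 10.19 W/m².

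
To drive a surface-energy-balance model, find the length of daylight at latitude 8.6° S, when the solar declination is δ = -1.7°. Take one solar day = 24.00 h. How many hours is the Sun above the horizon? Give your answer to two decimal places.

cos H₀ = −tan φ · tan δ = −tan(-8.6°) × tan(-1.700°) = -0.0045, so H₀ = 1.5753 rad = 90.26°.
Daylight = 2H₀/(2π) × 24.00 h = (1.5753/π) × 24.00 = 12.03 h.

12.03 h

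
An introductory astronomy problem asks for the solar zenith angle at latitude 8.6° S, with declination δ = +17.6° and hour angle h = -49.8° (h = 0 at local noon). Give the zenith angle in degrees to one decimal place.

θ_z = 55.7°

cos θ_z = sin φ sin δ + cos φ cos δ cos h = -0.045215 + 0.608327 = 0.563112.
θ_z = arccos(0.563112) = 55.7°.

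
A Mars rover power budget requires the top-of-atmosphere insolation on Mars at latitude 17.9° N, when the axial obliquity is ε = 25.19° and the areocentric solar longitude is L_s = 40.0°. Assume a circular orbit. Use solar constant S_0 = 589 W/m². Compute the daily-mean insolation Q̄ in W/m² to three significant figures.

Q̄ ≈ 197 W/m²

sin δ = sin 25.19° × sin 40.0° = 0.27358, so δ = +15.878°.
cos h₀ = −tan(+17.9°) tan(+15.878°) = -0.0919, h₀ = 1.6628 rad.
Bracket: h₀ sin ϕ sin δ + cos ϕ cos δ sin h₀ = 1.6628×0.30736×0.27358 + 0.95159×0.96185×0.99577 = 0.139821 + 0.911415 = 1.051236.
Q̄ = (S_0/π) × [bracket] = (589/π) × 1.051236 = 197.1 W/m².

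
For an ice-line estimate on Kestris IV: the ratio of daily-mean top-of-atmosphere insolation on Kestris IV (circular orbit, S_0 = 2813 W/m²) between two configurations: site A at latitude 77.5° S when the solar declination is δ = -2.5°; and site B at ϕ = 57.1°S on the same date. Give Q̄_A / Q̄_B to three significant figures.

— Configuration A (ϕ=-77.5°):
cos h₀ = −tan(-77.5°) tan(-2.500°) = -0.1969, h₀ = 1.7690 rad.
Bracket: h₀ sin ϕ sin δ + cos ϕ cos δ sin h₀ = 1.7690×-0.97630×-0.04362 + 0.21644×0.99905×0.98042 = 0.075335 + 0.212001 = 0.287336.
Q̄ = (S_0/π) × [bracket] = (2813/π) × 0.287336 = 257.28 W/m².
— Configuration B (ϕ=-57.1°):
cos h₀ = −tan(-57.1°) tan(-2.500°) = -0.0675, h₀ = 1.6383 rad.
Bracket: h₀ sin ϕ sin δ + cos ϕ cos δ sin h₀ = 1.6383×-0.83962×-0.04362 + 0.54317×0.99905×0.99772 = 0.060001 + 0.541417 = 0.601418.
Q̄ = (S_0/π) × [bracket] = (2813/π) × 0.601418 = 538.51 W/m².
Ratio Q̄_A / Q̄_B = 257.28 / 538.51 = 0.4778.

Q̄_A / Q̄_B ≈ 0.478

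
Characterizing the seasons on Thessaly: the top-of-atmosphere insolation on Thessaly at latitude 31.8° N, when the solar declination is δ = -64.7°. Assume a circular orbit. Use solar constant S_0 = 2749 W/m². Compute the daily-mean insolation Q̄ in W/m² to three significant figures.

cos h₀ = −tan(+31.8°) tan(-64.700°) = 1.3117 ≥ 1 ⇒ polar night, h₀ = 0 and Q̄ = 0.

Q̄ ≈ 0.00 W/m²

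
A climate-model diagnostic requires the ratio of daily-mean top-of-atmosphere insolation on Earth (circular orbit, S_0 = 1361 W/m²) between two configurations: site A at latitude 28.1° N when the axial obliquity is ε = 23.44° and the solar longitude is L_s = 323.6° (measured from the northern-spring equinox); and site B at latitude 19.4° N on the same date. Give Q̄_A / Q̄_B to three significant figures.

Q̄_A / Q̄_B ≈ 0.866

— Configuration A (ϕ=+28.1°):
Solar declination: sin δ = sin ε · sin L_s = sin 23.44° × sin 323.6° = -0.23606, so δ = -13.654°.
cos h₀ = −tan(+28.1°) tan(-13.654°) = 0.1297, h₀ = 1.4407 rad.
Bracket: h₀ sin ϕ sin δ + cos ϕ cos δ sin h₀ = 1.4407×0.47101×-0.23606 + 0.88213×0.97174×0.99155 = -0.160187 + 0.849958 = 0.689771.
Q̄ = (S_0/π) × [bracket] = (1361/π) × 0.689771 = 298.82 W/m².
— Configuration B (ϕ=+19.4°):
cos h₀ = −tan(+19.4°) tan(-13.654°) = 0.0855, h₀ = 1.4851 rad.
Bracket: h₀ sin ϕ sin δ + cos ϕ cos δ sin h₀ = 1.4851×0.33216×-0.23606 + 0.94322×0.97174×0.99633 = -0.116446 + 0.913201 = 0.796755.
Q̄ = (S_0/π) × [bracket] = (1361/π) × 0.796755 = 345.17 W/m².
Ratio Q̄_A / Q̄_B = 298.82 / 345.17 = 0.8657.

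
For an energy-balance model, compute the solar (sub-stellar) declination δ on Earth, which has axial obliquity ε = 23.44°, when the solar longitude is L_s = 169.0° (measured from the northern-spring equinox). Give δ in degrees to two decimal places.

sin δ = sin ε · sin L_s = sin 23.44° × sin 169.0° = 0.075902.
δ = arcsin(0.075902) = +4.35°.

δ = +4.35°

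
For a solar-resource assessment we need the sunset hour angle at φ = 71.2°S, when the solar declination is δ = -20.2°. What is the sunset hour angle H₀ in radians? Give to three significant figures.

H₀ = 3.14 rad

Sunrise equation: cos H₀ = −tan φ · tan δ = -1.0808 ≤ −1, so the Sun never sets (polar day) and H₀ = π.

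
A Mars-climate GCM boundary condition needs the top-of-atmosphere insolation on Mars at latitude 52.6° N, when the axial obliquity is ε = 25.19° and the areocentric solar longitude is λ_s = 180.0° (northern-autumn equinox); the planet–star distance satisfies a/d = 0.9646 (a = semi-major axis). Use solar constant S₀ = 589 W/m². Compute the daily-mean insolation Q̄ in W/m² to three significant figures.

sin δ = sin 25.19° × sin 180.0° = 0.00000, so δ = +0.000°.
cos H₀ = −tan(+52.6°) tan(+0.000°) = -0.0000, H₀ = 1.5708 rad.
Bracket: H₀ sin φ sin δ + cos φ cos δ sin H₀ = 1.5708×0.79441×0.00000 + 0.60738×1.00000×1.00000 = 0.000000 + 0.607380 = 0.607380.
Inverse-square distance factor (a/d)² = 0.9646² = 0.930453.
Q̄ = (S₀/π) × 0.930453 × [bracket] = (589/π) × 0.930453 × 0.607380 = 106.0 W/m².

Q̄ ≈ 106 W/m²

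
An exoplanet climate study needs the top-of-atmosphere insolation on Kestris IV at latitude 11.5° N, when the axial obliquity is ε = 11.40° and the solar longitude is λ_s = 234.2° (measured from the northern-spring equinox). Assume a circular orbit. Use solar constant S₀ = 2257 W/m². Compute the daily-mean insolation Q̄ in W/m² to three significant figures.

Q̄ ≈ 659 W/m²

Solar declination: sin δ = sin ε · sin λ_s = sin 11.40° × sin 234.2° = -0.16031, so δ = -9.225°.
cos H₀ = −tan(+11.5°) tan(-9.225°) = 0.0330, H₀ = 1.5377 rad.
Bracket: H₀ sin φ sin δ + cos φ cos δ sin H₀ = 1.5377×0.19937×-0.16031 + 0.97992×0.98707×0.99945 = -0.049146 + 0.966718 = 0.917572.
Q̄ = (S₀/π) × [bracket] = (2257/π) × 0.917572 = 659.2 W/m².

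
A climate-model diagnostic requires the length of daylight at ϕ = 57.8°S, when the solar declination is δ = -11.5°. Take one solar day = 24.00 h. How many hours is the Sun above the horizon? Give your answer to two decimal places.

14.51 h

cos h₀ = −tan ϕ · tan δ = −tan(-57.8°) × tan(-11.500°) = -0.3231, so h₀ = 1.8998 rad = 108.85°.
Daylight = 2h₀/(2π) × 24.00 h = (1.8998/π) × 24.00 = 14.51 h.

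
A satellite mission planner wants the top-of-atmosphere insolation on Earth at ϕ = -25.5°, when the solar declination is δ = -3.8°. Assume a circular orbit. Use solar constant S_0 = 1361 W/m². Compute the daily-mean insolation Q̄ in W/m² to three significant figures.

Q̄ ≈ 410 W/m²

cos h₀ = −tan(-25.5°) tan(-3.800°) = -0.0317, h₀ = 1.6025 rad.
Bracket: h₀ sin ϕ sin δ + cos ϕ cos δ sin h₀ = 1.6025×-0.43051×-0.06627 + 0.90259×0.99780×0.99950 = 0.045719 + 0.900154 = 0.945873.
Q̄ = (S_0/π) × [bracket] = (1361/π) × 0.945873 = 409.8 W/m².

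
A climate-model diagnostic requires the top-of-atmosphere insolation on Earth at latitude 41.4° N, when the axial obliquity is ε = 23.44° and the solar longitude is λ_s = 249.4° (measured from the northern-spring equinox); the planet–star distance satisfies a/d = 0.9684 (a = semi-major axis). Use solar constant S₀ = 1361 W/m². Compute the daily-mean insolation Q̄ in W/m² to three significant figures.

Q̄ ≈ 144 W/m²

Solar declination: sin δ = sin ε · sin λ_s = sin 23.44° × sin 249.4° = -0.37235, so δ = -21.861°.
cos H₀ = −tan(+41.4°) tan(-21.861°) = 0.3537, H₀ = 1.2093 rad.
Bracket: H₀ sin φ sin δ + cos φ cos δ sin H₀ = 1.2093×0.66131×-0.37235 + 0.75011×0.92809×0.93536 = -0.297777 + 0.651169 = 0.353392.
Inverse-square distance factor (a/d)² = 0.9684² = 0.937799.
Q̄ = (S₀/π) × 0.937799 × [bracket] = (1361/π) × 0.937799 × 0.353392 = 143.6 W/m².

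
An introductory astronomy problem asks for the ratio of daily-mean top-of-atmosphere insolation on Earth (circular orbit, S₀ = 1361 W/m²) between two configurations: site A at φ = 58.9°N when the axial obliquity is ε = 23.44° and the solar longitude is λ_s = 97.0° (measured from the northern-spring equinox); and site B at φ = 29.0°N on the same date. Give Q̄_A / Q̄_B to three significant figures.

Q̄_A / Q̄_B ≈ 1.00

— Configuration A (φ=+58.9°):
Solar declination: sin δ = sin ε · sin λ_s = sin 23.44° × sin 97.0° = 0.39482, so δ = +23.255°.
cos H₀ = −tan(+58.9°) tan(+23.255°) = -0.7124, H₀ = 2.3637 rad.
Bracket: H₀ sin φ sin δ + cos φ cos δ sin H₀ = 2.3637×0.85627×0.39482 + 0.51653×0.91876×0.70179 = 0.799102 + 0.333046 = 1.132148.
Q̄ = (S₀/π) × [bracket] = (1361/π) × 1.132148 = 490.47 W/m².
— Configuration B (φ=+29.0°):
cos H₀ = −tan(+29.0°) tan(+23.255°) = -0.2382, H₀ = 1.8113 rad.
Bracket: H₀ sin φ sin δ + cos φ cos δ sin H₀ = 1.8113×0.48481×0.39482 + 0.87462×0.91876×0.97121 = 0.346706 + 0.780431 = 1.127137.
Q̄ = (S₀/π) × [bracket] = (1361/π) × 1.127137 = 488.30 W/m².
Ratio Q̄_A / Q̄_B = 490.47 / 488.30 = 1.004.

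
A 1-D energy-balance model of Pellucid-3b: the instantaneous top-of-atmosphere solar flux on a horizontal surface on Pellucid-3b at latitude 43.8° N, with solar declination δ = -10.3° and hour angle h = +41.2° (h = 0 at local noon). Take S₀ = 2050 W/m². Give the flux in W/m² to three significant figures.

cos θ_z = sin φ sin δ + cos φ cos δ cos h = -0.123757 + 0.534312 = 0.410555.
Flux = S₀ · cos θ_z = 2050 × 0.410555 = 841.6 W/m².

842 W/m²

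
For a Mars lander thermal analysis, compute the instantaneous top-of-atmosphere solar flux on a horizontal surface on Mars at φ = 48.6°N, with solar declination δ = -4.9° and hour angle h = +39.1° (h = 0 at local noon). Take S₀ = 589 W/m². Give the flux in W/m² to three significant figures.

263 W/m²

cos θ_z = sin φ sin δ + cos φ cos δ cos h = -0.064072 + 0.511333 = 0.447261.
Flux = S₀ · cos θ_z = 589 × 0.447261 = 263.4 W/m².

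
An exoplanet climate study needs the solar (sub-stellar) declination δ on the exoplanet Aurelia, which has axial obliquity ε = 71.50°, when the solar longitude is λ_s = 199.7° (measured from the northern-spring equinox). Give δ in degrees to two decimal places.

δ = -18.64°

sin δ = sin ε · sin λ_s = sin 71.50° × sin 199.7° = -0.319675.
δ = arcsin(-0.319675) = -18.64°.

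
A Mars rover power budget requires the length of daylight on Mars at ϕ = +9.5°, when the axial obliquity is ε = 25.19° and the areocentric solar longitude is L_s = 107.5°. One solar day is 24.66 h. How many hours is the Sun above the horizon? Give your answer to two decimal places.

sin δ = sin 25.19° × sin 107.5° = 0.40592, so δ = +23.949°.
cos h₀ = −tan ϕ · tan δ = −tan(+9.5°) × tan(+23.949°) = -0.0743, so h₀ = 1.6452 rad = 94.26°.
Daylight = 2h₀/(2π) × 24.66 h = (1.6452/π) × 24.66 = 12.91 h.

12.91 h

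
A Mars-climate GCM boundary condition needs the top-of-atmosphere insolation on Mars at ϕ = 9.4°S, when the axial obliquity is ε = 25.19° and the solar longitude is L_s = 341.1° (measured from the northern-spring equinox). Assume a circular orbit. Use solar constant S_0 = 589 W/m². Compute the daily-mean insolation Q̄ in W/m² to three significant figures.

Solar declination: sin δ = sin ε · sin L_s = sin 25.19° × sin 341.1° = -0.13787, so δ = -7.924°.
cos h₀ = −tan(-9.4°) tan(-7.924°) = -0.0230, h₀ = 1.5938 rad.
Bracket: h₀ sin ϕ sin δ + cos ϕ cos δ sin h₀ = 1.5938×-0.16333×-0.13787 + 0.98657×0.99045×0.99973 = 0.035890 + 0.976884 = 1.012774.
Q̄ = (S_0/π) × [bracket] = (589/π) × 1.012774 = 189.9 W/m².

Q̄ ≈ 190 W/m²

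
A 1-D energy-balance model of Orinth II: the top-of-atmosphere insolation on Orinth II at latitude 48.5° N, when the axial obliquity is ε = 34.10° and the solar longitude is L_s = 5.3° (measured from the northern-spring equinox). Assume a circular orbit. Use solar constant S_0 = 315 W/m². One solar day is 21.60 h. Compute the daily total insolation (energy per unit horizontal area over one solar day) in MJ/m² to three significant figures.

5.64 MJ/m²

Solar declination: sin δ = sin ε · sin L_s = sin 34.10° × sin 5.3° = 0.05179, so δ = +2.968°.
cos h₀ = −tan(+48.5°) tan(+2.968°) = -0.0586, h₀ = 1.6294 rad.
Bracket: h₀ sin ϕ sin δ + cos ϕ cos δ sin h₀ = 1.6294×0.74896×0.05179 + 0.66262×0.99866×0.99828 = 0.063202 + 0.660594 = 0.723796.
Q̄ = (S_0/π) × [bracket] = (315/π) × 0.723796 = 72.573 W/m².
Daily total = Q̄ × 21.60 h × 3600 s/h = 72.573 × 21.60 × 3600 / 10⁶ = 5.643 MJ/m².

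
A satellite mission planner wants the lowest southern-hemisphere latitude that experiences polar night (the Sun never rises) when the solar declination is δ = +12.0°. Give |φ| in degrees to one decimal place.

|φ| = 78.0°

Polar night requires cos H₀ = −tan φ tan δ ≥ 1, i.e. tan φ tan δ ≤ −1.
The boundary is |tan φ| · |tan δ| = 1, so |φ| = 90° − |δ| = 90° − 12.0° = 78.0° in the southern hemisphere.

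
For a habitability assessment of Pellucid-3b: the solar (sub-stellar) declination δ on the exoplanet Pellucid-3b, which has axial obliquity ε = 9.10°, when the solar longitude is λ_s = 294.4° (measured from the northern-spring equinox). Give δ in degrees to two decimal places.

sin δ = sin ε · sin λ_s = sin 9.10° × sin 294.4° = -0.144032.
δ = arcsin(-0.144032) = -8.28°.

δ = -8.28°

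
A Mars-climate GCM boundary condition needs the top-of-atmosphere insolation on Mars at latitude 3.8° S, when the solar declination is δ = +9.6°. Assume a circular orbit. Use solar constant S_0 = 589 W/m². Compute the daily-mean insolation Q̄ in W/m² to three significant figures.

Q̄ ≈ 181 W/m²

cos h₀ = −tan(-3.8°) tan(+9.600°) = 0.0112, h₀ = 1.5596 rad.
Bracket: h₀ sin ϕ sin δ + cos ϕ cos δ sin h₀ = 1.5596×-0.06627×0.16677 + 0.99780×0.98600×0.99994 = -0.017236 + 0.983772 = 0.966536.
Q̄ = (S_0/π) × [bracket] = (589/π) × 0.966536 = 181.2 W/m².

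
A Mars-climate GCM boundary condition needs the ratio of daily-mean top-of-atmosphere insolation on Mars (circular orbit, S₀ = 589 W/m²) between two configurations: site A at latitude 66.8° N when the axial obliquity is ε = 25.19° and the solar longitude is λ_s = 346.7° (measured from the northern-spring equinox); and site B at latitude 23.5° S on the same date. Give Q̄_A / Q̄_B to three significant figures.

Q̄_A / Q̄_B ≈ 0.268

— Configuration A (φ=+66.8°):
Solar declination: sin δ = sin ε · sin λ_s = sin 25.19° × sin 346.7° = -0.09791, so δ = -5.619°.
cos H₀ = −tan(+66.8°) tan(-5.619°) = 0.2296, H₀ = 1.3392 rad.
Bracket: H₀ sin φ sin δ + cos φ cos δ sin H₀ = 1.3392×0.91914×-0.09791 + 0.39394×0.99519×0.97330 = -0.120519 + 0.381578 = 0.261059.
Q̄ = (S₀/π) × [bracket] = (589/π) × 0.261059 = 48.945 W/m².
— Configuration B (φ=-23.5°):
cos H₀ = −tan(-23.5°) tan(-5.619°) = -0.0428, H₀ = 1.6136 rad.
Bracket: H₀ sin φ sin δ + cos φ cos δ sin H₀ = 1.6136×-0.39875×-0.09791 + 0.91706×0.99519×0.99908 = 0.062998 + 0.911809 = 0.974807.
Q̄ = (S₀/π) × [bracket] = (589/π) × 0.974807 = 182.76 W/m².
Ratio Q̄_A / Q̄_B = 48.945 / 182.76 = 0.2678.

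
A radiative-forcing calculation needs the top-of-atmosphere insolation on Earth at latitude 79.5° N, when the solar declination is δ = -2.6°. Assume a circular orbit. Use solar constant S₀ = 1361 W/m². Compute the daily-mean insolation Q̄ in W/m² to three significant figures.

Q̄ ≈ 50.9 W/m²

cos H₀ = −tan(+79.5°) tan(-2.600°) = 0.2450, H₀ = 1.3233 rad.
Bracket: H₀ sin φ sin δ + cos φ cos δ sin H₀ = 1.3233×0.98325×-0.04536 + 0.18224×0.99897×0.96952 = -0.059019 + 0.176503 = 0.117484.
Q̄ = (S₀/π) × [bracket] = (1361/π) × 0.117484 = 50.90 W/m².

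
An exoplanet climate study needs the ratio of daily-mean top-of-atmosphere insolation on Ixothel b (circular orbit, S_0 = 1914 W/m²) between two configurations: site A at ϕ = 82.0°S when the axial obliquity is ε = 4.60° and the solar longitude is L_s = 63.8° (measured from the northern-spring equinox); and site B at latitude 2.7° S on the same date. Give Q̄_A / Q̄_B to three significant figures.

— Configuration A (ϕ=-82.0°):
Solar declination: sin δ = sin ε · sin L_s = sin 4.60° × sin 63.8° = 0.07196, so δ = +4.127°.
cos h₀ = −tan(-82.0°) tan(+4.127°) = 0.5133, h₀ = 1.0317 rad.
Bracket: h₀ sin ϕ sin δ + cos ϕ cos δ sin h₀ = 1.0317×-0.99027×0.07196 + 0.13917×0.99741×0.85818 = -0.073519 + 0.119124 = 0.045605.
Q̄ = (S_0/π) × [bracket] = (1914/π) × 0.045605 = 27.785 W/m².
— Configuration B (ϕ=-2.7°):
cos h₀ = −tan(-2.7°) tan(+4.127°) = 0.0034, h₀ = 1.5674 rad.
Bracket: h₀ sin ϕ sin δ + cos ϕ cos δ sin h₀ = 1.5674×-0.04711×0.07196 + 0.99889×0.99741×0.99999 = -0.005314 + 0.996293 = 0.990979.
Q̄ = (S_0/π) × [bracket] = (1914/π) × 0.990979 = 603.75 W/m².
Ratio Q̄_A / Q̄_B = 27.785 / 603.75 = 0.04602.

Q̄_A / Q̄_B ≈ 0.0460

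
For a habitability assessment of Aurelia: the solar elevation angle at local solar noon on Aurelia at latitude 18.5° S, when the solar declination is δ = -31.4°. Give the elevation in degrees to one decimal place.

At local noon the hour angle is zero, so the zenith angle equals |ϕ − δ| = |-18.5° − (-31.400°)| = 12.900°.
Elevation = 90° − 12.900° = 77.1°.

77.1°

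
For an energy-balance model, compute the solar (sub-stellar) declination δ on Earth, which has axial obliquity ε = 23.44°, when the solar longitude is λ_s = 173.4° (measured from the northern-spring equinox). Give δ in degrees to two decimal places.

sin δ = sin ε · sin λ_s = sin 23.44° × sin 173.4° = 0.045721.
δ = arcsin(0.045721) = +2.62°.

δ = +2.62°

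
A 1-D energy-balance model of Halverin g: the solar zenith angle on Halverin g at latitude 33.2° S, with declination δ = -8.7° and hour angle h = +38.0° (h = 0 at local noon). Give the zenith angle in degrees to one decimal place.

cos θ_z = sin ϕ sin δ + cos ϕ cos δ cos h = 0.082825 + 0.651792 = 0.734617.
θ_z = arccos(0.734617) = 42.7°.

θ_z = 42.7°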